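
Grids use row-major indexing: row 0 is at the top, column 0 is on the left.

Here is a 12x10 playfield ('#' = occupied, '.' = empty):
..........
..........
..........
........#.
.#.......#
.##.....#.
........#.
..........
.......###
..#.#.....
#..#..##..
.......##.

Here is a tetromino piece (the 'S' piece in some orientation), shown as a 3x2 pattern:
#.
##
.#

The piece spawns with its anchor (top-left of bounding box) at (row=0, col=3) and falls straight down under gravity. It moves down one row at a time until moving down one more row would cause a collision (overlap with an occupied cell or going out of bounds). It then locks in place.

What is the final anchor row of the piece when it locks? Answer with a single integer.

Spawn at (row=0, col=3). Try each row:
  row 0: fits
  row 1: fits
  row 2: fits
  row 3: fits
  row 4: fits
  row 5: fits
  row 6: fits
  row 7: blocked -> lock at row 6

Answer: 6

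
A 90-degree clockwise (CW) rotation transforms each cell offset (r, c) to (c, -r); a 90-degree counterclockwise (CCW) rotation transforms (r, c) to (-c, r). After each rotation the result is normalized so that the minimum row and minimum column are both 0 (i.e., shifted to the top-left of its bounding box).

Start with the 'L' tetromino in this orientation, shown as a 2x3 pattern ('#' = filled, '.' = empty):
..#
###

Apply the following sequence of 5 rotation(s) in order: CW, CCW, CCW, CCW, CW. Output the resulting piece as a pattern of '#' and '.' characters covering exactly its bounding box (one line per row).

Answer: ##
.#
.#

Derivation:
Start:
..#
###
After rotation 1 (CW):
#.
#.
##
After rotation 2 (CCW):
..#
###
After rotation 3 (CCW):
##
.#
.#
After rotation 4 (CCW):
###
#..
After rotation 5 (CW):
##
.#
.#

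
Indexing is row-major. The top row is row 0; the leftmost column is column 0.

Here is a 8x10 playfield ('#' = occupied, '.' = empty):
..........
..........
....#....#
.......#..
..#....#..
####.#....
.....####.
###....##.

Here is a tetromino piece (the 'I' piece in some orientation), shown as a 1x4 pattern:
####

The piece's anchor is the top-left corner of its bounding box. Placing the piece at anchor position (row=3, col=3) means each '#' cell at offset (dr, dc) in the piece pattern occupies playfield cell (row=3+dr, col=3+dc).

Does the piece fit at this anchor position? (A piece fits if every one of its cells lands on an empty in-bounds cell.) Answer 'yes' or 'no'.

Answer: yes

Derivation:
Check each piece cell at anchor (3, 3):
  offset (0,0) -> (3,3): empty -> OK
  offset (0,1) -> (3,4): empty -> OK
  offset (0,2) -> (3,5): empty -> OK
  offset (0,3) -> (3,6): empty -> OK
All cells valid: yes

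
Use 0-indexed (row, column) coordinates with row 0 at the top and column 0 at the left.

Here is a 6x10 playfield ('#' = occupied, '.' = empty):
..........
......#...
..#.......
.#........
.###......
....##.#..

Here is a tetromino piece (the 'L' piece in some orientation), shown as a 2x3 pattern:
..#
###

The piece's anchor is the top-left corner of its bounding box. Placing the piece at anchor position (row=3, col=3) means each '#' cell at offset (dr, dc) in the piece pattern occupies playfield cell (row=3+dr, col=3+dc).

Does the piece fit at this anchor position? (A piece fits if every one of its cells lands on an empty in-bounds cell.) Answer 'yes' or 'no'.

Answer: no

Derivation:
Check each piece cell at anchor (3, 3):
  offset (0,2) -> (3,5): empty -> OK
  offset (1,0) -> (4,3): occupied ('#') -> FAIL
  offset (1,1) -> (4,4): empty -> OK
  offset (1,2) -> (4,5): empty -> OK
All cells valid: no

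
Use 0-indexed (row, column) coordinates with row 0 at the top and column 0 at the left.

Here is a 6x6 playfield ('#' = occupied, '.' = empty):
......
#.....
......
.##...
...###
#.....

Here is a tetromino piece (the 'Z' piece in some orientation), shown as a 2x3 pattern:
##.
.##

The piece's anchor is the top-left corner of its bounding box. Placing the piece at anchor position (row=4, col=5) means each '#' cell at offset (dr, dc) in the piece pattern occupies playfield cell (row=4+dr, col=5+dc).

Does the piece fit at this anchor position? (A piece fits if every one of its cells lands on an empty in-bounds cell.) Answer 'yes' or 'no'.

Answer: no

Derivation:
Check each piece cell at anchor (4, 5):
  offset (0,0) -> (4,5): occupied ('#') -> FAIL
  offset (0,1) -> (4,6): out of bounds -> FAIL
  offset (1,1) -> (5,6): out of bounds -> FAIL
  offset (1,2) -> (5,7): out of bounds -> FAIL
All cells valid: no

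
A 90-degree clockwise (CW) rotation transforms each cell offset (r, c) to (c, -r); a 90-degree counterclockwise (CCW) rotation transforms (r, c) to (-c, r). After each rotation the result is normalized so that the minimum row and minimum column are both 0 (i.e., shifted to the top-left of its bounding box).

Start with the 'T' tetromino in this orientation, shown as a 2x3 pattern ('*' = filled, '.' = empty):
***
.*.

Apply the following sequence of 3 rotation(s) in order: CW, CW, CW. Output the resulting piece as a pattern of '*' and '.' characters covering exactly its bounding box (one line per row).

Start:
***
.*.
After rotation 1 (CW):
.*
**
.*
After rotation 2 (CW):
.*.
***
After rotation 3 (CW):
*.
**
*.

Answer: *.
**
*.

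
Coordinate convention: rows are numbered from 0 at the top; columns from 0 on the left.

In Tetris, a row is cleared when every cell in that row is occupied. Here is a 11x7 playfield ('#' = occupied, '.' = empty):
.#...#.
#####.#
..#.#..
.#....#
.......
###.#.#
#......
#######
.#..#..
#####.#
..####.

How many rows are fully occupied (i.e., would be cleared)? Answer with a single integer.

Answer: 1

Derivation:
Check each row:
  row 0: 5 empty cells -> not full
  row 1: 1 empty cell -> not full
  row 2: 5 empty cells -> not full
  row 3: 5 empty cells -> not full
  row 4: 7 empty cells -> not full
  row 5: 2 empty cells -> not full
  row 6: 6 empty cells -> not full
  row 7: 0 empty cells -> FULL (clear)
  row 8: 5 empty cells -> not full
  row 9: 1 empty cell -> not full
  row 10: 3 empty cells -> not full
Total rows cleared: 1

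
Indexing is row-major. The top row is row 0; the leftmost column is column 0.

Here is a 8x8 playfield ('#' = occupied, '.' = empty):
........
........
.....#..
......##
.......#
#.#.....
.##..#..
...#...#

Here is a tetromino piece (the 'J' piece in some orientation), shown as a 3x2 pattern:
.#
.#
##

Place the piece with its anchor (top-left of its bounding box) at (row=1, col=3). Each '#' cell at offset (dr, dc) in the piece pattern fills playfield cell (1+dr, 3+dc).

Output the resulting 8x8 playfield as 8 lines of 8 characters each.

Answer: ........
....#...
....##..
...##.##
.......#
#.#.....
.##..#..
...#...#

Derivation:
Fill (1+0,3+1) = (1,4)
Fill (1+1,3+1) = (2,4)
Fill (1+2,3+0) = (3,3)
Fill (1+2,3+1) = (3,4)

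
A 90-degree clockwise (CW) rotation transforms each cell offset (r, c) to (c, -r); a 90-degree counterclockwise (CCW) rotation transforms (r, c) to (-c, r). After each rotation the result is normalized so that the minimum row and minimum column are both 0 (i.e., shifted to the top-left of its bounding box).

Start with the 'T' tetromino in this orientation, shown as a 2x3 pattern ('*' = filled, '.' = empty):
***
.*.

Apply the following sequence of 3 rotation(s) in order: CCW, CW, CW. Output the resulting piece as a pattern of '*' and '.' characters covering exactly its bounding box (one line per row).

Start:
***
.*.
After rotation 1 (CCW):
*.
**
*.
After rotation 2 (CW):
***
.*.
After rotation 3 (CW):
.*
**
.*

Answer: .*
**
.*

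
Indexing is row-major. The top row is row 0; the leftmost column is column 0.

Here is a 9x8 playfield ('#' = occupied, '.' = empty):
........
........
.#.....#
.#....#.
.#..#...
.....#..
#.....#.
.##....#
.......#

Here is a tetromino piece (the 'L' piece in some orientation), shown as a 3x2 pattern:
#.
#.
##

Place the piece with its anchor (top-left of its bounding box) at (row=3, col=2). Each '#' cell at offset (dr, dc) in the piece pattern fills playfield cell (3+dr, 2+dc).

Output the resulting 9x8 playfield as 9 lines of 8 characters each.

Fill (3+0,2+0) = (3,2)
Fill (3+1,2+0) = (4,2)
Fill (3+2,2+0) = (5,2)
Fill (3+2,2+1) = (5,3)

Answer: ........
........
.#.....#
.##...#.
.##.#...
..##.#..
#.....#.
.##....#
.......#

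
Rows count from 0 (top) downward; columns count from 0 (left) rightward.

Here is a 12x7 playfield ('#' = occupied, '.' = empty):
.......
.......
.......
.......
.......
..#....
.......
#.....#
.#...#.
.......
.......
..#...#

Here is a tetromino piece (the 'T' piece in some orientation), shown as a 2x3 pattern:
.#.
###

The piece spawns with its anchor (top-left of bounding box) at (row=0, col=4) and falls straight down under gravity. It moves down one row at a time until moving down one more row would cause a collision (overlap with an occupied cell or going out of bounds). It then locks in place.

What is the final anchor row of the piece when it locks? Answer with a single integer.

Answer: 5

Derivation:
Spawn at (row=0, col=4). Try each row:
  row 0: fits
  row 1: fits
  row 2: fits
  row 3: fits
  row 4: fits
  row 5: fits
  row 6: blocked -> lock at row 5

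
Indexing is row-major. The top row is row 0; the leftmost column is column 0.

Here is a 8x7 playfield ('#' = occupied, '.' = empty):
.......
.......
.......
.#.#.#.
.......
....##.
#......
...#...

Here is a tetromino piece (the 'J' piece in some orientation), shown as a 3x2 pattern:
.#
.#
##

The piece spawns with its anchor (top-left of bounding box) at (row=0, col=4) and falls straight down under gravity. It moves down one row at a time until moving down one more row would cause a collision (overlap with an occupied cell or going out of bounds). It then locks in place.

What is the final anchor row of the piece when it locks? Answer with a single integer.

Spawn at (row=0, col=4). Try each row:
  row 0: fits
  row 1: blocked -> lock at row 0

Answer: 0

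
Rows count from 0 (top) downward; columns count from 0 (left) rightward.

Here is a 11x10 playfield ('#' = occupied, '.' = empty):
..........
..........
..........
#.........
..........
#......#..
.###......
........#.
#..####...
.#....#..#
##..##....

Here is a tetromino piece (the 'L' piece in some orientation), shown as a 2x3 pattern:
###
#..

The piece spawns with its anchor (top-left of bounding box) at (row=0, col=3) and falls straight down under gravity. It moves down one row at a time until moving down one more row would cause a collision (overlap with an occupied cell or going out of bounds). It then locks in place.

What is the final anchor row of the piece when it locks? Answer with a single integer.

Answer: 4

Derivation:
Spawn at (row=0, col=3). Try each row:
  row 0: fits
  row 1: fits
  row 2: fits
  row 3: fits
  row 4: fits
  row 5: blocked -> lock at row 4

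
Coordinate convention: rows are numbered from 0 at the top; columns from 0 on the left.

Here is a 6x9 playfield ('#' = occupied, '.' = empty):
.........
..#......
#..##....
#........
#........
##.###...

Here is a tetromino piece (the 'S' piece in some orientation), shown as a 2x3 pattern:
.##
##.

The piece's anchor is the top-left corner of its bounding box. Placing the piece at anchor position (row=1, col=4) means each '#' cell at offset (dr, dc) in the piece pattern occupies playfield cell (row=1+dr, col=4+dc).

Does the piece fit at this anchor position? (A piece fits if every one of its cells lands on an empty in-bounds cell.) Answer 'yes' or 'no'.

Check each piece cell at anchor (1, 4):
  offset (0,1) -> (1,5): empty -> OK
  offset (0,2) -> (1,6): empty -> OK
  offset (1,0) -> (2,4): occupied ('#') -> FAIL
  offset (1,1) -> (2,5): empty -> OK
All cells valid: no

Answer: no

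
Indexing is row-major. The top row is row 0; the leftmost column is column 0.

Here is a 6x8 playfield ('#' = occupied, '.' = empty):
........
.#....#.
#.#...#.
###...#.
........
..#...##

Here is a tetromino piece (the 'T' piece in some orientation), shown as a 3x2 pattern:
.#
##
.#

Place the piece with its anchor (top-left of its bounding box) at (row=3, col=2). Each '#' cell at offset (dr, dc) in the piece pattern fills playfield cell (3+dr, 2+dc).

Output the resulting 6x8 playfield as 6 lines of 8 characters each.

Fill (3+0,2+1) = (3,3)
Fill (3+1,2+0) = (4,2)
Fill (3+1,2+1) = (4,3)
Fill (3+2,2+1) = (5,3)

Answer: ........
.#....#.
#.#...#.
####..#.
..##....
..##..##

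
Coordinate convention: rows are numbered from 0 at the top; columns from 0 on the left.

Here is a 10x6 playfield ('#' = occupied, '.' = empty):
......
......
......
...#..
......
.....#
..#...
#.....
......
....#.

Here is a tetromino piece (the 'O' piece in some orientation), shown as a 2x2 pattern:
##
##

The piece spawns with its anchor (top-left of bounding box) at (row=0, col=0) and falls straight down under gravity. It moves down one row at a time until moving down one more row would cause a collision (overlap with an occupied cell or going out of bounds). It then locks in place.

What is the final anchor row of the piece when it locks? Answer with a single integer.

Answer: 5

Derivation:
Spawn at (row=0, col=0). Try each row:
  row 0: fits
  row 1: fits
  row 2: fits
  row 3: fits
  row 4: fits
  row 5: fits
  row 6: blocked -> lock at row 5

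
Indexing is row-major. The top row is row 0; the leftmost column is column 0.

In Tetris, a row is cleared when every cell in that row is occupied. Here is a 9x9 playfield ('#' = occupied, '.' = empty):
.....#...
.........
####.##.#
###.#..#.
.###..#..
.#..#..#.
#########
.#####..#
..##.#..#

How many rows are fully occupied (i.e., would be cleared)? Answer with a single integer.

Answer: 1

Derivation:
Check each row:
  row 0: 8 empty cells -> not full
  row 1: 9 empty cells -> not full
  row 2: 2 empty cells -> not full
  row 3: 4 empty cells -> not full
  row 4: 5 empty cells -> not full
  row 5: 6 empty cells -> not full
  row 6: 0 empty cells -> FULL (clear)
  row 7: 3 empty cells -> not full
  row 8: 5 empty cells -> not full
Total rows cleared: 1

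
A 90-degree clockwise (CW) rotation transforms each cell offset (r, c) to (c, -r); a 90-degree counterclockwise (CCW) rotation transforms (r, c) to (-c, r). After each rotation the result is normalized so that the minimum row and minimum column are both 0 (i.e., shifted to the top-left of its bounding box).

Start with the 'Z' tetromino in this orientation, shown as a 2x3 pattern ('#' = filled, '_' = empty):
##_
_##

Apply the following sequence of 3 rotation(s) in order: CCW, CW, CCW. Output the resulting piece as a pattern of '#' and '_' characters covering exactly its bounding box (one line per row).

Answer: _#
##
#_

Derivation:
Start:
##_
_##
After rotation 1 (CCW):
_#
##
#_
After rotation 2 (CW):
##_
_##
After rotation 3 (CCW):
_#
##
#_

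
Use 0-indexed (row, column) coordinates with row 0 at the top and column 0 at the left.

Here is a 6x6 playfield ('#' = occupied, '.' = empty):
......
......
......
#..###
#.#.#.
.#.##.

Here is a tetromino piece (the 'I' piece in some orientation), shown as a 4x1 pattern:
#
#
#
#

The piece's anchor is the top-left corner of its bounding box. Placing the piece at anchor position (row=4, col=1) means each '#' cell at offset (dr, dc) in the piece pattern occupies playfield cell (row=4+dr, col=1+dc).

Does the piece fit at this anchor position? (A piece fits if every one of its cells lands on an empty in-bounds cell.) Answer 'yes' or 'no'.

Check each piece cell at anchor (4, 1):
  offset (0,0) -> (4,1): empty -> OK
  offset (1,0) -> (5,1): occupied ('#') -> FAIL
  offset (2,0) -> (6,1): out of bounds -> FAIL
  offset (3,0) -> (7,1): out of bounds -> FAIL
All cells valid: no

Answer: no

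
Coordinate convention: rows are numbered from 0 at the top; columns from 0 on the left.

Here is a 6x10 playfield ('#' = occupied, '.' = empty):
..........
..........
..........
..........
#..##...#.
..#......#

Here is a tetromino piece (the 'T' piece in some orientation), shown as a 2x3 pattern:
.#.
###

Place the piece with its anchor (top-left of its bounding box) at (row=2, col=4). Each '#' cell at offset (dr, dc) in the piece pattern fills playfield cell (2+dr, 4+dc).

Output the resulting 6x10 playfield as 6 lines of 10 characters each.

Fill (2+0,4+1) = (2,5)
Fill (2+1,4+0) = (3,4)
Fill (2+1,4+1) = (3,5)
Fill (2+1,4+2) = (3,6)

Answer: ..........
..........
.....#....
....###...
#..##...#.
..#......#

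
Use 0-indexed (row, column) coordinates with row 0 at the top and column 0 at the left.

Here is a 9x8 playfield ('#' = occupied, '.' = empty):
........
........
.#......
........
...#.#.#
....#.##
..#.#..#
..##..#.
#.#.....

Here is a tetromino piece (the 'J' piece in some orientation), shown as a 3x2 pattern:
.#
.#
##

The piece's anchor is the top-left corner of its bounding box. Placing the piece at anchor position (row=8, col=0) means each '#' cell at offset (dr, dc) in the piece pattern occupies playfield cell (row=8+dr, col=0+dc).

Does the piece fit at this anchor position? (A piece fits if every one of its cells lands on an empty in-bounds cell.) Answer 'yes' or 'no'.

Check each piece cell at anchor (8, 0):
  offset (0,1) -> (8,1): empty -> OK
  offset (1,1) -> (9,1): out of bounds -> FAIL
  offset (2,0) -> (10,0): out of bounds -> FAIL
  offset (2,1) -> (10,1): out of bounds -> FAIL
All cells valid: no

Answer: no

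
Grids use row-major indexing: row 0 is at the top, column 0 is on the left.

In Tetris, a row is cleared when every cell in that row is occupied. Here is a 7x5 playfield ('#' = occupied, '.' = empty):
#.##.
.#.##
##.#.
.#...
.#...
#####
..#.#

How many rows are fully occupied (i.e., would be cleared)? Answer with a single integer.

Check each row:
  row 0: 2 empty cells -> not full
  row 1: 2 empty cells -> not full
  row 2: 2 empty cells -> not full
  row 3: 4 empty cells -> not full
  row 4: 4 empty cells -> not full
  row 5: 0 empty cells -> FULL (clear)
  row 6: 3 empty cells -> not full
Total rows cleared: 1

Answer: 1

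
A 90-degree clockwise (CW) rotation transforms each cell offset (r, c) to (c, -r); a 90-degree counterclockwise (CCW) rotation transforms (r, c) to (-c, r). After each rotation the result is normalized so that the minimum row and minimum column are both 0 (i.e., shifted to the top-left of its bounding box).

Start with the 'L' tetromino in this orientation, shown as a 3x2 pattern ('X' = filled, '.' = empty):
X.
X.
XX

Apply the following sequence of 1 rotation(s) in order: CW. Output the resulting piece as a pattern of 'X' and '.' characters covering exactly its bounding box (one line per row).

Answer: XXX
X..

Derivation:
Start:
X.
X.
XX
After rotation 1 (CW):
XXX
X..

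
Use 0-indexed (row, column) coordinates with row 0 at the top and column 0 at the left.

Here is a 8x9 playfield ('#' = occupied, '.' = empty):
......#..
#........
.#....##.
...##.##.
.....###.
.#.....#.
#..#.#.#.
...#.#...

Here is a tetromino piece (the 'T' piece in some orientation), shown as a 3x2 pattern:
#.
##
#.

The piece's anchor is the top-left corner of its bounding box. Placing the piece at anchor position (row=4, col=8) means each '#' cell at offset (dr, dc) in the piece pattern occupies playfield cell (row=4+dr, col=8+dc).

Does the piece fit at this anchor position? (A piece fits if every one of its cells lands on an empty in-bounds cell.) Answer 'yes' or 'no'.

Answer: no

Derivation:
Check each piece cell at anchor (4, 8):
  offset (0,0) -> (4,8): empty -> OK
  offset (1,0) -> (5,8): empty -> OK
  offset (1,1) -> (5,9): out of bounds -> FAIL
  offset (2,0) -> (6,8): empty -> OK
All cells valid: no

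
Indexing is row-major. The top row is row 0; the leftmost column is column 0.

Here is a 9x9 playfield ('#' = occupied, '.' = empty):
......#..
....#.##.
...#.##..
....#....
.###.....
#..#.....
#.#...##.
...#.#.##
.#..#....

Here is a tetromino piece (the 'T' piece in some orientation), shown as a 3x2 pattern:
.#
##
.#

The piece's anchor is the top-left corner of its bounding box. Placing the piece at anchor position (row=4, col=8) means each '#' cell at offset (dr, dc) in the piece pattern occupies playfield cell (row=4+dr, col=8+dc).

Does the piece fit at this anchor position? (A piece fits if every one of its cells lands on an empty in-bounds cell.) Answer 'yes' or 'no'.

Answer: no

Derivation:
Check each piece cell at anchor (4, 8):
  offset (0,1) -> (4,9): out of bounds -> FAIL
  offset (1,0) -> (5,8): empty -> OK
  offset (1,1) -> (5,9): out of bounds -> FAIL
  offset (2,1) -> (6,9): out of bounds -> FAIL
All cells valid: no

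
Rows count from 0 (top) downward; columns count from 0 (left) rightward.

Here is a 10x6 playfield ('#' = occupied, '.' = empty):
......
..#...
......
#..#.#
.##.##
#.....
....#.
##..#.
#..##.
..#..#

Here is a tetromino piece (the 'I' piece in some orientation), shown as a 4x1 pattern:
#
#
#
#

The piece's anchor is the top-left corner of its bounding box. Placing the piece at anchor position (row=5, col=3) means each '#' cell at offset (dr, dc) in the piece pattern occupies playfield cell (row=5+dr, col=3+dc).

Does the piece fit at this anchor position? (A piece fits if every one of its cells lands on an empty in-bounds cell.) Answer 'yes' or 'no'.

Answer: no

Derivation:
Check each piece cell at anchor (5, 3):
  offset (0,0) -> (5,3): empty -> OK
  offset (1,0) -> (6,3): empty -> OK
  offset (2,0) -> (7,3): empty -> OK
  offset (3,0) -> (8,3): occupied ('#') -> FAIL
All cells valid: no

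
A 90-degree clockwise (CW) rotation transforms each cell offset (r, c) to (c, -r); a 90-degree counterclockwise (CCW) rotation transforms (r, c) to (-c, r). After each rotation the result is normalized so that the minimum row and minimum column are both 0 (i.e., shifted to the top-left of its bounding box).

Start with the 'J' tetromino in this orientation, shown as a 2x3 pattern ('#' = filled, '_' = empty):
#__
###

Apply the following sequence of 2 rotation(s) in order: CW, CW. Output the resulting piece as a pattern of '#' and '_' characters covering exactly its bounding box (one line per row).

Answer: ###
__#

Derivation:
Start:
#__
###
After rotation 1 (CW):
##
#_
#_
After rotation 2 (CW):
###
__#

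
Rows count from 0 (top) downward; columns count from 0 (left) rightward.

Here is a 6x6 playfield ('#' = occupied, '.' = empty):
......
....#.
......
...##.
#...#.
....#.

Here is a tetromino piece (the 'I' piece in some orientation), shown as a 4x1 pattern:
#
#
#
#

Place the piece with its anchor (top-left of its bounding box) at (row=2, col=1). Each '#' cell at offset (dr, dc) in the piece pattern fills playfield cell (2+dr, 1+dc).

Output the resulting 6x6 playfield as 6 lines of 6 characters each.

Fill (2+0,1+0) = (2,1)
Fill (2+1,1+0) = (3,1)
Fill (2+2,1+0) = (4,1)
Fill (2+3,1+0) = (5,1)

Answer: ......
....#.
.#....
.#.##.
##..#.
.#..#.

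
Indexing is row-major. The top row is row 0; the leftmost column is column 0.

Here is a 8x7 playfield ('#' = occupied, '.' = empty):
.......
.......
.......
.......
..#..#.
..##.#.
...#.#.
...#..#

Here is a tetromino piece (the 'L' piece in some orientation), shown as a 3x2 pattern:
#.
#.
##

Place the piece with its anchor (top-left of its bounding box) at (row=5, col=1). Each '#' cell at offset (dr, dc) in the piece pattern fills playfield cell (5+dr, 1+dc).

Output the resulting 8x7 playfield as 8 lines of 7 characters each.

Fill (5+0,1+0) = (5,1)
Fill (5+1,1+0) = (6,1)
Fill (5+2,1+0) = (7,1)
Fill (5+2,1+1) = (7,2)

Answer: .......
.......
.......
.......
..#..#.
.###.#.
.#.#.#.
.###..#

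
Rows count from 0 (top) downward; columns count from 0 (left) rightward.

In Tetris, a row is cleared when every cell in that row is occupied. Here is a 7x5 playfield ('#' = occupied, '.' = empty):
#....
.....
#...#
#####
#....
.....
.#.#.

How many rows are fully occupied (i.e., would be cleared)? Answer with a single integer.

Check each row:
  row 0: 4 empty cells -> not full
  row 1: 5 empty cells -> not full
  row 2: 3 empty cells -> not full
  row 3: 0 empty cells -> FULL (clear)
  row 4: 4 empty cells -> not full
  row 5: 5 empty cells -> not full
  row 6: 3 empty cells -> not full
Total rows cleared: 1

Answer: 1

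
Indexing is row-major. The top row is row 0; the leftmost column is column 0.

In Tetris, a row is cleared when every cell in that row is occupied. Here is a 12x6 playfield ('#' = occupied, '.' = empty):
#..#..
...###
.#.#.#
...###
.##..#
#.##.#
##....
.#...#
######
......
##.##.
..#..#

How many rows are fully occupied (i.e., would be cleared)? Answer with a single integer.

Check each row:
  row 0: 4 empty cells -> not full
  row 1: 3 empty cells -> not full
  row 2: 3 empty cells -> not full
  row 3: 3 empty cells -> not full
  row 4: 3 empty cells -> not full
  row 5: 2 empty cells -> not full
  row 6: 4 empty cells -> not full
  row 7: 4 empty cells -> not full
  row 8: 0 empty cells -> FULL (clear)
  row 9: 6 empty cells -> not full
  row 10: 2 empty cells -> not full
  row 11: 4 empty cells -> not full
Total rows cleared: 1

Answer: 1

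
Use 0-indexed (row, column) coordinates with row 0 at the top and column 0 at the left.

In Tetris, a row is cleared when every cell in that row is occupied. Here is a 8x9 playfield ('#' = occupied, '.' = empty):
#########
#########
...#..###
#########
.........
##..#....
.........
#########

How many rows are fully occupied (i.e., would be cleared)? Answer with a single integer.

Answer: 4

Derivation:
Check each row:
  row 0: 0 empty cells -> FULL (clear)
  row 1: 0 empty cells -> FULL (clear)
  row 2: 5 empty cells -> not full
  row 3: 0 empty cells -> FULL (clear)
  row 4: 9 empty cells -> not full
  row 5: 6 empty cells -> not full
  row 6: 9 empty cells -> not full
  row 7: 0 empty cells -> FULL (clear)
Total rows cleared: 4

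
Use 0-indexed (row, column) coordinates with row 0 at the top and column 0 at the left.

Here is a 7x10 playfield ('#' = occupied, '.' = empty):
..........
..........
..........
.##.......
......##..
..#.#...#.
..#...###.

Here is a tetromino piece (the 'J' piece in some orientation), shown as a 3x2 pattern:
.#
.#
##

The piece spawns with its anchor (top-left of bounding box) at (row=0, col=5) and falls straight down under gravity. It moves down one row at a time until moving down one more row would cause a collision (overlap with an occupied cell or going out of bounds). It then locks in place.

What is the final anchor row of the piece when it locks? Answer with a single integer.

Answer: 1

Derivation:
Spawn at (row=0, col=5). Try each row:
  row 0: fits
  row 1: fits
  row 2: blocked -> lock at row 1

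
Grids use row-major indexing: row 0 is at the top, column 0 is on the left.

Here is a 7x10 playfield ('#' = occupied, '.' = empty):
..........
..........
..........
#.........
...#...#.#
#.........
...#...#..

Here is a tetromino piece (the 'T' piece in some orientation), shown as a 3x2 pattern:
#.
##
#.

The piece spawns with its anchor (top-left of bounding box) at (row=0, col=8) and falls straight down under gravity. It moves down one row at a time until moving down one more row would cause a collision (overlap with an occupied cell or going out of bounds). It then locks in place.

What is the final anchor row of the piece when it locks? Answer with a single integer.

Answer: 2

Derivation:
Spawn at (row=0, col=8). Try each row:
  row 0: fits
  row 1: fits
  row 2: fits
  row 3: blocked -> lock at row 2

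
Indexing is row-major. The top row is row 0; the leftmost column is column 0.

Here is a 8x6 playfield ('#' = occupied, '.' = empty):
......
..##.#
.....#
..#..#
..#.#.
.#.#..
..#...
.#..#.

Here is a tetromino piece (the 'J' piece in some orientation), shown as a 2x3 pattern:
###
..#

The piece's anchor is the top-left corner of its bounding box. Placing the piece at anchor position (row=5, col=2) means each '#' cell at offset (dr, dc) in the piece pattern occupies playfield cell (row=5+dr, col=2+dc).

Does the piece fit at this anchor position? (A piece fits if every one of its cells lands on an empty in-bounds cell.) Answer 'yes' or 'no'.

Check each piece cell at anchor (5, 2):
  offset (0,0) -> (5,2): empty -> OK
  offset (0,1) -> (5,3): occupied ('#') -> FAIL
  offset (0,2) -> (5,4): empty -> OK
  offset (1,2) -> (6,4): empty -> OK
All cells valid: no

Answer: no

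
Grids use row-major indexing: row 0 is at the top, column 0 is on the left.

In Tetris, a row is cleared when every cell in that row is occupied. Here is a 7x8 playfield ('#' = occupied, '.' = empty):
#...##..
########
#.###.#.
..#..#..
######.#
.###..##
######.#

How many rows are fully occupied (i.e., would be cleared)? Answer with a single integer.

Check each row:
  row 0: 5 empty cells -> not full
  row 1: 0 empty cells -> FULL (clear)
  row 2: 3 empty cells -> not full
  row 3: 6 empty cells -> not full
  row 4: 1 empty cell -> not full
  row 5: 3 empty cells -> not full
  row 6: 1 empty cell -> not full
Total rows cleared: 1

Answer: 1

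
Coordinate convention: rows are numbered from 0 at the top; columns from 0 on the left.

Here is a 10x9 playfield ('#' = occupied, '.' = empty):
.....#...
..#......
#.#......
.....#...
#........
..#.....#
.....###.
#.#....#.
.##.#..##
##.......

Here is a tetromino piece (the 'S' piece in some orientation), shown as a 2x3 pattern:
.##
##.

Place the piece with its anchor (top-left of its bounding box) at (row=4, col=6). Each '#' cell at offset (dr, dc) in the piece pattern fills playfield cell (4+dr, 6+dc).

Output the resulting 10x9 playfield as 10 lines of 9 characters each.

Answer: .....#...
..#......
#.#......
.....#...
#......##
..#...###
.....###.
#.#....#.
.##.#..##
##.......

Derivation:
Fill (4+0,6+1) = (4,7)
Fill (4+0,6+2) = (4,8)
Fill (4+1,6+0) = (5,6)
Fill (4+1,6+1) = (5,7)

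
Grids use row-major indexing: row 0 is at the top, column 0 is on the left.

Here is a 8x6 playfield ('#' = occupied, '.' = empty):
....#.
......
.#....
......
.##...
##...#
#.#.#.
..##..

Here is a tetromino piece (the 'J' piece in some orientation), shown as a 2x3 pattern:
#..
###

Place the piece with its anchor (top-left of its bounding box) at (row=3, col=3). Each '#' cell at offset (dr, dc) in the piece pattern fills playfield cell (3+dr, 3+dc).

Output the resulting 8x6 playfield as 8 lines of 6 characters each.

Answer: ....#.
......
.#....
...#..
.#####
##...#
#.#.#.
..##..

Derivation:
Fill (3+0,3+0) = (3,3)
Fill (3+1,3+0) = (4,3)
Fill (3+1,3+1) = (4,4)
Fill (3+1,3+2) = (4,5)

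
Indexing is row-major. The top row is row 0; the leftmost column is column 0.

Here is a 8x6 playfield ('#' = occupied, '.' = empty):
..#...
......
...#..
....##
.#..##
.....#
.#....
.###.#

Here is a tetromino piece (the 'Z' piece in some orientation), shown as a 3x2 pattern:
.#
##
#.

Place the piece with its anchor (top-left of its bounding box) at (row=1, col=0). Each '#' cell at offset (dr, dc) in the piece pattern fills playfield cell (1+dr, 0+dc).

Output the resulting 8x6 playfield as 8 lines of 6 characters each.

Fill (1+0,0+1) = (1,1)
Fill (1+1,0+0) = (2,0)
Fill (1+1,0+1) = (2,1)
Fill (1+2,0+0) = (3,0)

Answer: ..#...
.#....
##.#..
#...##
.#..##
.....#
.#....
.###.#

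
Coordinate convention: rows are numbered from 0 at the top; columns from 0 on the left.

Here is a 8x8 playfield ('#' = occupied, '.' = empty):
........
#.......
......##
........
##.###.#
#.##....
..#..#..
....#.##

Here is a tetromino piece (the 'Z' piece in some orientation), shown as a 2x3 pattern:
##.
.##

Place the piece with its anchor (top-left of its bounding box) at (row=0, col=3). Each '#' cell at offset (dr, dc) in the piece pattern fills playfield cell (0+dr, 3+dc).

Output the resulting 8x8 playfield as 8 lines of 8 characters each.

Answer: ...##...
#...##..
......##
........
##.###.#
#.##....
..#..#..
....#.##

Derivation:
Fill (0+0,3+0) = (0,3)
Fill (0+0,3+1) = (0,4)
Fill (0+1,3+1) = (1,4)
Fill (0+1,3+2) = (1,5)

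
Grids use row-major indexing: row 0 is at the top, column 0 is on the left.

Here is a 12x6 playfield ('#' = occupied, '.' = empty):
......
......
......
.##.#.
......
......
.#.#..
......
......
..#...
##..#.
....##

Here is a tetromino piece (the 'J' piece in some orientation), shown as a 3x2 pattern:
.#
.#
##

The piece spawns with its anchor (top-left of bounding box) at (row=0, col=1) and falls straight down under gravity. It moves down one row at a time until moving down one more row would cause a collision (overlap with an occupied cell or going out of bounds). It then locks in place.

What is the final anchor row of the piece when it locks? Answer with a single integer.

Spawn at (row=0, col=1). Try each row:
  row 0: fits
  row 1: blocked -> lock at row 0

Answer: 0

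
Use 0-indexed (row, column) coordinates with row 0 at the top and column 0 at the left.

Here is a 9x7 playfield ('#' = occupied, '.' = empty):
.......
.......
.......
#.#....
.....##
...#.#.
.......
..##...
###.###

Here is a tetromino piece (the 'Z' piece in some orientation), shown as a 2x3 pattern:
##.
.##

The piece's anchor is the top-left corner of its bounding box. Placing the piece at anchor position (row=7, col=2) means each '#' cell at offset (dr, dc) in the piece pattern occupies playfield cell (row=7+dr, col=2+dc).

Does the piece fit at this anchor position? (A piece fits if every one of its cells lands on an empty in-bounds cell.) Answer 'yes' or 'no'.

Check each piece cell at anchor (7, 2):
  offset (0,0) -> (7,2): occupied ('#') -> FAIL
  offset (0,1) -> (7,3): occupied ('#') -> FAIL
  offset (1,1) -> (8,3): empty -> OK
  offset (1,2) -> (8,4): occupied ('#') -> FAIL
All cells valid: no

Answer: no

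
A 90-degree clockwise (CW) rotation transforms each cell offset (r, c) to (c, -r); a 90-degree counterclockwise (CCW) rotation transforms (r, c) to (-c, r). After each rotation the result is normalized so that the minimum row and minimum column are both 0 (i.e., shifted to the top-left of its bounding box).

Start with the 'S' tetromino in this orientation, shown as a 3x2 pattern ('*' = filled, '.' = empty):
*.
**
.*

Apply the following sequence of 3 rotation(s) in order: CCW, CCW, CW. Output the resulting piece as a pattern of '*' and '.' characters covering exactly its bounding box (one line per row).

Answer: .**
**.

Derivation:
Start:
*.
**
.*
After rotation 1 (CCW):
.**
**.
After rotation 2 (CCW):
*.
**
.*
After rotation 3 (CW):
.**
**.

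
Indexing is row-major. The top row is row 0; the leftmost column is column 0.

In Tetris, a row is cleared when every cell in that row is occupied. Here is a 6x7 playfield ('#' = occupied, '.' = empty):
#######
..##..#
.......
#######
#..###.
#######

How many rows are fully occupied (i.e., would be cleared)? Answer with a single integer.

Check each row:
  row 0: 0 empty cells -> FULL (clear)
  row 1: 4 empty cells -> not full
  row 2: 7 empty cells -> not full
  row 3: 0 empty cells -> FULL (clear)
  row 4: 3 empty cells -> not full
  row 5: 0 empty cells -> FULL (clear)
Total rows cleared: 3

Answer: 3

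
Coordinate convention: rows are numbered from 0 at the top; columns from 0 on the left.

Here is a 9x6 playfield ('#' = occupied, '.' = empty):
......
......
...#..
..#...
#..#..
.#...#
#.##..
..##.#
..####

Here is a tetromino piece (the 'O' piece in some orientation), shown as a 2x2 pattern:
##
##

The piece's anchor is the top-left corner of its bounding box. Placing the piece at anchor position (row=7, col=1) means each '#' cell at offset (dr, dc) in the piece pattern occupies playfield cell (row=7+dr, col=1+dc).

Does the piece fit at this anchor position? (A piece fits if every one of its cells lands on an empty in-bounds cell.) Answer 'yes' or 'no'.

Check each piece cell at anchor (7, 1):
  offset (0,0) -> (7,1): empty -> OK
  offset (0,1) -> (7,2): occupied ('#') -> FAIL
  offset (1,0) -> (8,1): empty -> OK
  offset (1,1) -> (8,2): occupied ('#') -> FAIL
All cells valid: no

Answer: no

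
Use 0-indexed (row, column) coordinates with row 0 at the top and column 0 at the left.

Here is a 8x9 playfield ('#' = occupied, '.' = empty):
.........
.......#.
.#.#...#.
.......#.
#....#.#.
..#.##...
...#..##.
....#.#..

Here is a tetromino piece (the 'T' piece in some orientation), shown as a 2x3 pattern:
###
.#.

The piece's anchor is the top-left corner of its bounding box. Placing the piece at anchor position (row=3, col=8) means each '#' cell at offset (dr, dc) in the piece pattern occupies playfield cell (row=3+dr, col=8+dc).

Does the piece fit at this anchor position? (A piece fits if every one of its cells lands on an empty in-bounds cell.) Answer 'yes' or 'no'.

Check each piece cell at anchor (3, 8):
  offset (0,0) -> (3,8): empty -> OK
  offset (0,1) -> (3,9): out of bounds -> FAIL
  offset (0,2) -> (3,10): out of bounds -> FAIL
  offset (1,1) -> (4,9): out of bounds -> FAIL
All cells valid: no

Answer: no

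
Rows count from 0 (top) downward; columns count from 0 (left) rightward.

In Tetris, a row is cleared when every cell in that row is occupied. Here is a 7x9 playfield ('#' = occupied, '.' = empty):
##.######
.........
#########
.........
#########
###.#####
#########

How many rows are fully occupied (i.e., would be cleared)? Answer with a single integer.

Check each row:
  row 0: 1 empty cell -> not full
  row 1: 9 empty cells -> not full
  row 2: 0 empty cells -> FULL (clear)
  row 3: 9 empty cells -> not full
  row 4: 0 empty cells -> FULL (clear)
  row 5: 1 empty cell -> not full
  row 6: 0 empty cells -> FULL (clear)
Total rows cleared: 3

Answer: 3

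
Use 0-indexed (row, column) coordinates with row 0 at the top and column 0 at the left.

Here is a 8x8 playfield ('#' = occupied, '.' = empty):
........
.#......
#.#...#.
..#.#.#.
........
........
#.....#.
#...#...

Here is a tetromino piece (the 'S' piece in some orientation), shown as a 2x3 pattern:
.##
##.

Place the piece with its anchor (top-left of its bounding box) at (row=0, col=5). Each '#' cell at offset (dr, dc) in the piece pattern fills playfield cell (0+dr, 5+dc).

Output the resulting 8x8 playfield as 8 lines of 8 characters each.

Answer: ......##
.#...##.
#.#...#.
..#.#.#.
........
........
#.....#.
#...#...

Derivation:
Fill (0+0,5+1) = (0,6)
Fill (0+0,5+2) = (0,7)
Fill (0+1,5+0) = (1,5)
Fill (0+1,5+1) = (1,6)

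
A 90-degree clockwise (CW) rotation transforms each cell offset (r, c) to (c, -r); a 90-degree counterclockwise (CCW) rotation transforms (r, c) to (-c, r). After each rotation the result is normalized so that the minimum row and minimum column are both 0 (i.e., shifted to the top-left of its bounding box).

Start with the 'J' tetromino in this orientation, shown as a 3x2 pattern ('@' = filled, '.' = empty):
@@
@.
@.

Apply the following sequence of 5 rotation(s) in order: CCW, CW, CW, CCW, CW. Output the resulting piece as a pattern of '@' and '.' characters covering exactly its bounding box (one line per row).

Answer: @@@
..@

Derivation:
Start:
@@
@.
@.
After rotation 1 (CCW):
@..
@@@
After rotation 2 (CW):
@@
@.
@.
After rotation 3 (CW):
@@@
..@
After rotation 4 (CCW):
@@
@.
@.
After rotation 5 (CW):
@@@
..@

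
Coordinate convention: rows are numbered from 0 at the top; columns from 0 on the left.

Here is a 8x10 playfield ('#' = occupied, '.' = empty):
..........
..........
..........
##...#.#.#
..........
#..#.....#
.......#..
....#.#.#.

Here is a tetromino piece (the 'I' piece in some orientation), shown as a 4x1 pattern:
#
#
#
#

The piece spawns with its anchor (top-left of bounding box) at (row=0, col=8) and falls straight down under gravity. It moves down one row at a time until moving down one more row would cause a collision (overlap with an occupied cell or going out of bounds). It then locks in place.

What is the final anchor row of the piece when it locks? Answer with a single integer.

Spawn at (row=0, col=8). Try each row:
  row 0: fits
  row 1: fits
  row 2: fits
  row 3: fits
  row 4: blocked -> lock at row 3

Answer: 3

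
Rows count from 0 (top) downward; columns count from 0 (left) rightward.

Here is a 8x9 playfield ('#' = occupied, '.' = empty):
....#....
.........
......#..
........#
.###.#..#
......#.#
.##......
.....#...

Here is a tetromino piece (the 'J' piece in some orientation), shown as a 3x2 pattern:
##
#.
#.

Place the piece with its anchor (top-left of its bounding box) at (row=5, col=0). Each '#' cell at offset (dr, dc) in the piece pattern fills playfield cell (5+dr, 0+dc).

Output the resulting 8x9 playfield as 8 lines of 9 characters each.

Answer: ....#....
.........
......#..
........#
.###.#..#
##....#.#
###......
#....#...

Derivation:
Fill (5+0,0+0) = (5,0)
Fill (5+0,0+1) = (5,1)
Fill (5+1,0+0) = (6,0)
Fill (5+2,0+0) = (7,0)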